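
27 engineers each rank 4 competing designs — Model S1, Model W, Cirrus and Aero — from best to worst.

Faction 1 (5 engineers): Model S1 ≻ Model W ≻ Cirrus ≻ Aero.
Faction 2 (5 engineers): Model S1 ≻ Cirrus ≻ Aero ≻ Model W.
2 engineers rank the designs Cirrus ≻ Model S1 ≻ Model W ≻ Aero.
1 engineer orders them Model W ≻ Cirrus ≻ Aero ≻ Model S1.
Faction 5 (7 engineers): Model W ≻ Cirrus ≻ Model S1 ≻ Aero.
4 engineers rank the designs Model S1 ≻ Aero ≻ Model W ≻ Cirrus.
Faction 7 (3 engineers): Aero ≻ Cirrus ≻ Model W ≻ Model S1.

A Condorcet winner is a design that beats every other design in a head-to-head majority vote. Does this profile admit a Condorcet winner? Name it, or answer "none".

Model S1

Check each pair by majority over 27 ballots:
Model S1 vs Model W: 5+5+2+4 = 16 for Model S1, 11 for Model W — Model S1 by 16–11.
Model S1 vs Cirrus: Model S1 is ranked higher on 5+5+4 = 14 ballots, Cirrus on 13. Model S1 wins 14–13.
Model S1 vs Aero: 5+5+2+7+4 = 23 for Model S1, 4 for Aero — Model S1 by 23–4.
Model W vs Cirrus: Model W is ranked higher on 5+1+7+4 = 17 ballots, Cirrus on 10. Model W wins 17–10.
Model W vs Aero: Model W is ranked higher on 5+2+1+7 = 15 ballots, Aero on 12. Model W wins 15–12.
Cirrus vs Aero: 5+5+2+1+7 = 20 for Cirrus, 7 for Aero — Cirrus by 20–7.
Model S1 wins every pairwise contest, so Model S1 is the Condorcet winner.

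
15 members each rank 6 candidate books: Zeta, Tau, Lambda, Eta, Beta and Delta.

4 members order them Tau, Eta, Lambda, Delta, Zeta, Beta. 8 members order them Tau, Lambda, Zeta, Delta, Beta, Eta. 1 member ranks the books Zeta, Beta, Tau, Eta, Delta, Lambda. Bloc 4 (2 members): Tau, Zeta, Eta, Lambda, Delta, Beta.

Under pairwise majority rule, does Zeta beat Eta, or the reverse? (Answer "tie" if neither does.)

Zeta

Ballots ranking Zeta above Eta: 8 + 1 + 2 = 11.
Ballots ranking Eta above Zeta: 15 − 11 = 4.
Zeta wins the head-to-head 11–4.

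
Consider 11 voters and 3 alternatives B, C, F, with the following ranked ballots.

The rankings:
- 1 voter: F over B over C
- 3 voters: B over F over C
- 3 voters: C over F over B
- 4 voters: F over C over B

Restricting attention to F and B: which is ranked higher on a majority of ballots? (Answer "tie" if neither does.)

Ballots ranking F above B: 1 + 3 + 4 = 8.
Ballots ranking B above F: 11 − 8 = 3.
F wins the head-to-head 8–3.

F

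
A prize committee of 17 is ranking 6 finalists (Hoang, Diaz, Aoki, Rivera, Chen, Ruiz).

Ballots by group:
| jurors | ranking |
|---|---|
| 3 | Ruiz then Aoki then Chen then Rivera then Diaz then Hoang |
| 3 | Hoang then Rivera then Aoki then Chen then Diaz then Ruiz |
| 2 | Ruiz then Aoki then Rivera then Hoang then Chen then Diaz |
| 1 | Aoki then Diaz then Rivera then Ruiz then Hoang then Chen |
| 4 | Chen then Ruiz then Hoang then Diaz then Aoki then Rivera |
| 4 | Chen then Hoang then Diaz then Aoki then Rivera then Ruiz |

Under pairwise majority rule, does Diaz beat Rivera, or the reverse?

Ballots ranking Diaz above Rivera: 1 + 4 + 4 = 9.
Ballots ranking Rivera above Diaz: 17 − 9 = 8.
Diaz wins the head-to-head 9–8.

Diaz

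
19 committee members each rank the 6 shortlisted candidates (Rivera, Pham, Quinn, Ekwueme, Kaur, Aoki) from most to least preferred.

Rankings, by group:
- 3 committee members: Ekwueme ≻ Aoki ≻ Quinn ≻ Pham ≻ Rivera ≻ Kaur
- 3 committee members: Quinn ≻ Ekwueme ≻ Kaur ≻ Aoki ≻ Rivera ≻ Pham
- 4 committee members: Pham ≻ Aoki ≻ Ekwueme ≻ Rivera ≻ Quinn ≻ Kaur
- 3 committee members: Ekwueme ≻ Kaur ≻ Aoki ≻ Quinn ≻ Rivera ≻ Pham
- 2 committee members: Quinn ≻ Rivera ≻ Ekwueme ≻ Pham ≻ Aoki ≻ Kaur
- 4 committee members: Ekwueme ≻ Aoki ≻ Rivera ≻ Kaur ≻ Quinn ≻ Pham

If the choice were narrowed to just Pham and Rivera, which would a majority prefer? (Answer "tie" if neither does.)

Rivera

Ballots ranking Pham above Rivera: 3 + 4 = 7.
Ballots ranking Rivera above Pham: 19 − 7 = 12.
Rivera wins the head-to-head 12–7.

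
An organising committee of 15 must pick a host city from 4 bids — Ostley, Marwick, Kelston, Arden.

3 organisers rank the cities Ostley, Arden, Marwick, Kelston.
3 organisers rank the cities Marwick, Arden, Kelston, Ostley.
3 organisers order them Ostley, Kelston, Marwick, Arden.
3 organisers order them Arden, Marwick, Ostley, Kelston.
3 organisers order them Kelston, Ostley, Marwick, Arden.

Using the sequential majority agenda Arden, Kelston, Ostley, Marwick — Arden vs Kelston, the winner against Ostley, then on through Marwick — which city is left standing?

Ostley

Round 1: Arden vs Kelston — 9–6, Arden advances.
Round 2: Arden vs Ostley — 6–9, Ostley advances.
Round 3: Ostley vs Marwick — 9–6, Ostley advances.
The agenda winner is Ostley.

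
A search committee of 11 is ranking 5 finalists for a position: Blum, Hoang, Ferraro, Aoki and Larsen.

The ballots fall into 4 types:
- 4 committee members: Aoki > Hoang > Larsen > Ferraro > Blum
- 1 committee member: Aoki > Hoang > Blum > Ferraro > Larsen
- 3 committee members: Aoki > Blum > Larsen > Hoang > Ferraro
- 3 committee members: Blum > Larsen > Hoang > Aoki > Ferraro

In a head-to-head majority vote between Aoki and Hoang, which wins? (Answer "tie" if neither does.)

Aoki

Ballots ranking Aoki above Hoang: 4 + 1 + 3 = 8.
Ballots ranking Hoang above Aoki: 11 − 8 = 3.
Aoki wins the head-to-head 8–3.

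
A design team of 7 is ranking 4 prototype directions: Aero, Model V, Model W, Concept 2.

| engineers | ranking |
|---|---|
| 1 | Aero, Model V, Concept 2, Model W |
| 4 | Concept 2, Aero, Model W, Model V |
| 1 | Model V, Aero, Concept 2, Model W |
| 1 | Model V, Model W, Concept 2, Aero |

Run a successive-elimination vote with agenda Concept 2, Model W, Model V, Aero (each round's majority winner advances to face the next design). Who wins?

Concept 2

Round 1: Concept 2 vs Model W — 6–1, Concept 2 advances.
Round 2: Concept 2 vs Model V — 4–3, Concept 2 advances.
Round 3: Concept 2 vs Aero — 5–2, Concept 2 advances.
Concept 2 survives the agenda.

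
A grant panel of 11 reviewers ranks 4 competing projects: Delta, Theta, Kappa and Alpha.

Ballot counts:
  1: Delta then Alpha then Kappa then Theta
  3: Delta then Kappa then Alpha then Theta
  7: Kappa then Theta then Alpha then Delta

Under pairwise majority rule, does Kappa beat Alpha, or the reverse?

Kappa

Ballots ranking Kappa above Alpha: 3 + 7 = 10.
Ballots ranking Alpha above Kappa: 11 − 10 = 1.
Kappa wins the head-to-head 10–1.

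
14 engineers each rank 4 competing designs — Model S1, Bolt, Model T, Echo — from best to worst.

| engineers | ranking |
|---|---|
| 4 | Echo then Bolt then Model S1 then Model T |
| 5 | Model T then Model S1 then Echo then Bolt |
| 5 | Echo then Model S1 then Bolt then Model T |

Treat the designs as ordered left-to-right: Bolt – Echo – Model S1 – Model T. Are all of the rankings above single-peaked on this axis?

yes

Axis positions: Bolt=1, Echo=2, Model S1=3, Model T=4.
Bloc 1 (peak Echo at position 2): ranking walks positions 2-1-3-4, expanding outward from the peak — single-peaked.
Bloc 2 (peak Model T at position 4): ranking walks positions 4-3-2-1, expanding outward from the peak — single-peaked.
Bloc 3 (peak Echo at position 2): ranking walks positions 2-3-1-4, expanding outward from the peak — single-peaked.
Every ranking is single-peaked on this axis.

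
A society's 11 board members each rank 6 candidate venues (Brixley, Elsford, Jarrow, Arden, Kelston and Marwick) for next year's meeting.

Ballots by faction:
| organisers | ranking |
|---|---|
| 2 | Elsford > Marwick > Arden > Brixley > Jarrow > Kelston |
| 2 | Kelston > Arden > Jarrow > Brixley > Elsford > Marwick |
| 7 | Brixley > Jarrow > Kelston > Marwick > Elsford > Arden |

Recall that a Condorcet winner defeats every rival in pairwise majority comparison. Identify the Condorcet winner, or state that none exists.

Brixley

Check each pair by majority over 11 ballots:
Brixley–Elsford: Brixley 9–2.
Brixley vs Jarrow: Brixley wins 9–2.
Brixley vs Arden: Brixley wins 7–4.
Brixley vs Kelston: Brixley wins 9–2.
Brixley vs Marwick: Brixley wins 9–2.
Elsford vs Jarrow: Jarrow wins 9–2.
Elsford vs Arden: Elsford, 9–2.
Elsford–Kelston: Kelston 9–2.
Elsford vs Marwick: Marwick wins 7–4.
Jarrow vs Arden: Jarrow, 7–4.
Jarrow vs Kelston: Jarrow, 9–2.
Jarrow vs Marwick: Jarrow, 9–2.
Arden–Kelston: Kelston 9–2.
Arden vs Marwick: Marwick, 9–2.
Kelston vs Marwick: Kelston wins 9–2.
Brixley beats each of Elsford, Jarrow, Arden, Kelston, Marwick — Brixley is the Condorcet winner.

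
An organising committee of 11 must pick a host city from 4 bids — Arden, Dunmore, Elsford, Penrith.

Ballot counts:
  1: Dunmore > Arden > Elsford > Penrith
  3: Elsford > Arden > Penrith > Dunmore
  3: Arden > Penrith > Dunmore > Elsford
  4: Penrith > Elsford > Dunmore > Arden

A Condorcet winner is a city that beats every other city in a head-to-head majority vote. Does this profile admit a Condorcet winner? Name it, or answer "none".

Pairwise majorities:
Arden–Dunmore: Arden 6–5.
Arden vs Elsford: Elsford wins 7–4.
Arden–Penrith: Arden 7–4.
Dunmore vs Elsford: Elsford, 7–4.
Dunmore–Penrith: Penrith 10–1.
Elsford vs Penrith: Penrith, 7–4.
No city is unbeaten: Arden loses to Elsford; Dunmore loses to Arden; Elsford loses to Penrith; Penrith loses to Arden. In particular Arden > Penrith > Elsford > Arden is a majority cycle — no Condorcet winner exists.

none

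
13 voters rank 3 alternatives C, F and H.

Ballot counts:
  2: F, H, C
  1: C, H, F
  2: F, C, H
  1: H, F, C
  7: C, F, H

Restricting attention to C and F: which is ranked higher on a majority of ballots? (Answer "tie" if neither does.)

C

Ballots ranking C above F: 1 + 7 = 8.
Ballots ranking F above C: 13 − 8 = 5.
C wins the head-to-head 8–5.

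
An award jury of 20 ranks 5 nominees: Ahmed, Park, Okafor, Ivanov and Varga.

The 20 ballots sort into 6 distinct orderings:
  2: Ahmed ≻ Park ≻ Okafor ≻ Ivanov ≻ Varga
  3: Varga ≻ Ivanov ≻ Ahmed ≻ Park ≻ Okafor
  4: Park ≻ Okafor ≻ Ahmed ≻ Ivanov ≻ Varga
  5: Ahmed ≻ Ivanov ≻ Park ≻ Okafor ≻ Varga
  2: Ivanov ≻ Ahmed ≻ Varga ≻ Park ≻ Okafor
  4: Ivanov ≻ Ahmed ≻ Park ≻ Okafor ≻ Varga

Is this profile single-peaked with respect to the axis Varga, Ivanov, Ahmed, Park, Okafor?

Axis positions: Varga=1, Ivanov=2, Ahmed=3, Park=4, Okafor=5.
Faction 1 (peak Ahmed at position 3): ranking walks positions 3-4-5-2-1, expanding outward from the peak — single-peaked.
Faction 2 (peak Varga at position 1): ranking walks positions 1-2-3-4-5, expanding outward from the peak — single-peaked.
Faction 3 (peak Park at position 4): ranking walks positions 4-5-3-2-1, expanding outward from the peak — single-peaked.
Faction 4 (peak Ahmed at position 3): ranking walks positions 3-2-4-5-1, expanding outward from the peak — single-peaked.
Faction 5 (peak Ivanov at position 2): ranking walks positions 2-3-1-4-5, expanding outward from the peak — single-peaked.
Faction 6 (peak Ivanov at position 2): ranking walks positions 2-3-4-5-1, expanding outward from the peak — single-peaked.
Every ranking is single-peaked on this axis.

yes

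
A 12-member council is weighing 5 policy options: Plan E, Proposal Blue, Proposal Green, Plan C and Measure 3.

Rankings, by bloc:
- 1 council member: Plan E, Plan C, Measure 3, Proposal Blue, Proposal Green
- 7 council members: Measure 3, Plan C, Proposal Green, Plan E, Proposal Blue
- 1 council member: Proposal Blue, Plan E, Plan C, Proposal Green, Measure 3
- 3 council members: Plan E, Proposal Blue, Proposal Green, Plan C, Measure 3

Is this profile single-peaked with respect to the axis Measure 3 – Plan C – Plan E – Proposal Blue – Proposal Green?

no

Axis positions: Measure 3=1, Plan C=2, Plan E=3, Proposal Blue=4, Proposal Green=5.
Bloc 1 (peak Plan E at position 3): ranking walks positions 3-2-1-4-5, expanding outward from the peak — single-peaked.
Bloc 2: ranking walks positions 1-2-5-3-4; Proposal Green is ranked above Plan E even though Plan E lies between Proposal Green and the peak Measure 3 on the axis — preferences dip and rise again. Not single-peaked.
Bloc 3 (peak Proposal Blue at position 4): ranking walks positions 4-3-2-5-1, expanding outward from the peak — single-peaked.
Bloc 4 (peak Plan E at position 3): ranking walks positions 3-4-5-2-1, expanding outward from the peak — single-peaked.
Bloc 2 violates single-peakedness, so the profile is not single-peaked on this axis.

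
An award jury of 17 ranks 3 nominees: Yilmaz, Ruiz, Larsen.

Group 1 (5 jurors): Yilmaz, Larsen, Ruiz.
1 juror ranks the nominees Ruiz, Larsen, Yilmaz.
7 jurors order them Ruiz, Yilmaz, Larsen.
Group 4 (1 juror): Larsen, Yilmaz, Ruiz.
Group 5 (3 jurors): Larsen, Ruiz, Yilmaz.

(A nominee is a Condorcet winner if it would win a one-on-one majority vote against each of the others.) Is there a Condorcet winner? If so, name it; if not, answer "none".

none

Check each pair by majority over 17 ballots:
Yilmaz–Ruiz: Ruiz 11–6.
Yilmaz vs Larsen: Yilmaz, 12–5.
Ruiz vs Larsen: 1+7 = 8 for Ruiz, 9 for Larsen — Larsen by 9–8.
Every nominee loses at least once (Yilmaz loses to Ruiz; Ruiz loses to Larsen; Larsen loses to Yilmaz). The majority relation contains the cycle Yilmaz → Larsen → Ruiz → Yilmaz, so there is no Condorcet winner.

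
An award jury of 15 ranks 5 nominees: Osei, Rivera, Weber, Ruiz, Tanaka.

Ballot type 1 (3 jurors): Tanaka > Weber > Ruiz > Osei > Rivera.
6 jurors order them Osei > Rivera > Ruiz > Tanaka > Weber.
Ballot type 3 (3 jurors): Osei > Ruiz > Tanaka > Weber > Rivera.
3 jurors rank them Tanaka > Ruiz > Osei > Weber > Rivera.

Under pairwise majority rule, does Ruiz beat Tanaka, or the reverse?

Ruiz

Ballots ranking Ruiz above Tanaka: 6 + 3 = 9.
Ballots ranking Tanaka above Ruiz: 15 − 9 = 6.
Ruiz wins the head-to-head 9–6.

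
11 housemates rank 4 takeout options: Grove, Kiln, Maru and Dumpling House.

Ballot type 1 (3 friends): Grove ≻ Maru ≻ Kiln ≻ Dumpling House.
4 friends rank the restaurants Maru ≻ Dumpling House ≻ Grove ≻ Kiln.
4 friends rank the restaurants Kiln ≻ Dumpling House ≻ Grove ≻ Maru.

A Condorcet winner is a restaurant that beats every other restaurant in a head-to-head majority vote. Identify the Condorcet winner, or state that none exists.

none

Pairwise majorities:
Grove vs Kiln: Grove preferred on 3+4 = 7 ballots; Grove wins 7–4.
Grove vs Maru: Grove is ranked higher on 3+4 = 7 ballots, Maru on 4. Grove wins 7–4.
Grove vs Dumpling House: 3 to 8, Dumpling House.
Kiln vs Maru: Kiln is ranked higher on 4 ballots, Maru on 7. Maru wins 7–4.
Kiln vs Dumpling House: Kiln is ranked higher on 3+4 = 7 ballots, Dumpling House on 4. Kiln wins 7–4.
Maru vs Dumpling House: 7 to 4, Maru.
Each restaurant drops at least one matchup (Grove loses to Dumpling House; Kiln loses to Grove; Maru loses to Grove; Dumpling House loses to Kiln); the cycle Grove beats Kiln beats Dumpling House beats Grove rules out a Condorcet winner.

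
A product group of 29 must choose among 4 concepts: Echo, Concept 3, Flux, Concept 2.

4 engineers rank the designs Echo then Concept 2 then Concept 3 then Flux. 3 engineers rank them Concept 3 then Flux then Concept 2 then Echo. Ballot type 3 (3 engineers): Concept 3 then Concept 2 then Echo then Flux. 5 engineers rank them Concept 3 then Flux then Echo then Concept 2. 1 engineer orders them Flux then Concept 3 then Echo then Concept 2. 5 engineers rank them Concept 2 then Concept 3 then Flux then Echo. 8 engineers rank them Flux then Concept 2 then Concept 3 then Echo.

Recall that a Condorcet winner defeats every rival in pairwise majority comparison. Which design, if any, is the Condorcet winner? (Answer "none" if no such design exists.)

Pairwise majorities:
Echo vs Concept 3: Concept 3 wins 25–4.
Echo–Flux: Flux 22–7.
Echo vs Concept 2: Concept 2, 19–10.
Concept 3–Flux: Concept 3 20–9.
Concept 3 vs Concept 2: Concept 2, 17–12.
Flux vs Concept 2: Flux wins 17–12.
No design is unbeaten: Echo loses to Concept 3; Concept 3 loses to Concept 2; Flux loses to Concept 3; Concept 2 loses to Flux. In particular Concept 3 > Flux > Concept 2 > Concept 3 is a majority cycle — no Condorcet winner exists.

none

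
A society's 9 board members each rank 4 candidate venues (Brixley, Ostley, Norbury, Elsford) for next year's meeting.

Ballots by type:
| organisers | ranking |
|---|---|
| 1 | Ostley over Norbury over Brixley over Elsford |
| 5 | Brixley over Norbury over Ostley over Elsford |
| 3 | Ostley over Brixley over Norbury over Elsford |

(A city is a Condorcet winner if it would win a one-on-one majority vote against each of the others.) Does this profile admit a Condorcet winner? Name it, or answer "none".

Pairwise majorities:
Brixley vs Ostley: Brixley, 5–4.
Brixley vs Norbury: Brixley, 8–1.
Brixley vs Elsford: Brixley, 9–0.
Ostley vs Norbury: Norbury, 5–4.
Ostley–Elsford: Ostley 9–0.
Norbury–Elsford: Norbury 9–0.
Brixley defeats every rival head-to-head and is the Condorcet winner.

Brixley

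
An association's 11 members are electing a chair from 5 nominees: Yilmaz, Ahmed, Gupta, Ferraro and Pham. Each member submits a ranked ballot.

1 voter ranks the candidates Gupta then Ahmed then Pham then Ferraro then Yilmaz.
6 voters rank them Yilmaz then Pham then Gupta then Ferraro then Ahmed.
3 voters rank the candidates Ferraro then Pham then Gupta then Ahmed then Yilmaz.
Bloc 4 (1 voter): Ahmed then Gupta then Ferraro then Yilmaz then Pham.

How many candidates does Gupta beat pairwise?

Gupta against each rival (11 voters):
Gupta vs Yilmaz: Gupta preferred on 1+3+1 = 5 ballots; Yilmaz wins 6–5.
Gupta vs Ahmed: 10 to 1, Gupta.
Gupta vs Ferraro: Gupta wins 8–3.
Gupta vs Pham: 1+1 = 2 for Gupta, 9 for Pham — Pham by 9–2.
Gupta beats Ahmed, Ferraro; loses to Yilmaz, Pham — 2 pairwise wins.

2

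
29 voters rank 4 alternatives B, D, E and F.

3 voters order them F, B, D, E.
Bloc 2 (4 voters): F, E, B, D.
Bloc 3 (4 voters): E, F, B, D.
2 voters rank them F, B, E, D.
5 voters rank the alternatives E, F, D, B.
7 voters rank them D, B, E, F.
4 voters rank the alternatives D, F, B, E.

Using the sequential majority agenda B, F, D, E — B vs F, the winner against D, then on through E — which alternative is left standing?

E

Round 1: B vs F — 7–22, F advances.
Round 2: F vs D — 18–11, F advances.
Round 3: F vs E — 13–16, E advances.
E survives the agenda.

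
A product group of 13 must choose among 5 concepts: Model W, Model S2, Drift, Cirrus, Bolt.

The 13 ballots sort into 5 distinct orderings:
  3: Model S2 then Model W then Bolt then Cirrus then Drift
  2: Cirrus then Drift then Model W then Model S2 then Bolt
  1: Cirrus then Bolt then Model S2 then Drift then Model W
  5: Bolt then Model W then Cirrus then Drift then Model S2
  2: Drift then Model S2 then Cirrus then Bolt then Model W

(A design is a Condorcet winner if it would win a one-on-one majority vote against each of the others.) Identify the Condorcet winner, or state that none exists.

Pairwise majorities:
Model W–Model S2: Model W 7–6.
Model W vs Drift: Model W wins 8–5.
Model W vs Cirrus: Model W, 8–5.
Model W–Bolt: Bolt 8–5.
Model S2–Drift: Drift 9–4.
Model S2–Cirrus: Cirrus 8–5.
Model S2 vs Bolt: Model S2 wins 7–6.
Drift vs Cirrus: Cirrus wins 11–2.
Drift vs Bolt: Bolt wins 9–4.
Cirrus vs Bolt: Bolt wins 8–5.
Every design loses at least once (Model W loses to Bolt; Model S2 loses to Model W; Drift loses to Model W; Cirrus loses to Model W; Bolt loses to Model S2). The majority relation contains the cycle Model W > Model S2 > Bolt > Model W, so there is no Condorcet winner.

none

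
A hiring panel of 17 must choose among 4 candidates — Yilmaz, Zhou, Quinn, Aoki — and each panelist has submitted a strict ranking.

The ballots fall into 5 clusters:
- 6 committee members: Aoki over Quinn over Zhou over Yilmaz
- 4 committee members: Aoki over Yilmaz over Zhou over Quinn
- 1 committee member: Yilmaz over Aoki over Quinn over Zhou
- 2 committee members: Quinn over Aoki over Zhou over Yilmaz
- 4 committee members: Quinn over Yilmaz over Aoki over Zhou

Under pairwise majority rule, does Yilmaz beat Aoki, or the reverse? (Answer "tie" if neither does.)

Ballots ranking Yilmaz above Aoki: 1 + 4 = 5.
Ballots ranking Aoki above Yilmaz: 17 − 5 = 12.
Aoki wins the head-to-head 12–5.

Aoki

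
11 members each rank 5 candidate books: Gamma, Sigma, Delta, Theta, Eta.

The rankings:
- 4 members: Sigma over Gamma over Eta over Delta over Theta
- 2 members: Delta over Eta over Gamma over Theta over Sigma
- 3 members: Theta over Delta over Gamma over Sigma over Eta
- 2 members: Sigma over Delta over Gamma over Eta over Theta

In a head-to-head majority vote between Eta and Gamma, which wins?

Gamma

Ballots ranking Eta above Gamma: 2.
Ballots ranking Gamma above Eta: 11 − 2 = 9.
Gamma wins the head-to-head 9–2.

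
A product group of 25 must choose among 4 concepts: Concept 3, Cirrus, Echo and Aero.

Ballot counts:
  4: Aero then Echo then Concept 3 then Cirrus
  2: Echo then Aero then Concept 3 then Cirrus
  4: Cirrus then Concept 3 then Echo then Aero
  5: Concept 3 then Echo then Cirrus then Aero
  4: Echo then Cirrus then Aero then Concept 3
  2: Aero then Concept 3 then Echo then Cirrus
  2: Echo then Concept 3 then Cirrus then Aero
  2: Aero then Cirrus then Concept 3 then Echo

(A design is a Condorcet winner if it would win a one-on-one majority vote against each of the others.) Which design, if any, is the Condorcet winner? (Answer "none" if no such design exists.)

none

Head-to-head results (25 engineers):
Concept 3 vs Cirrus: Concept 3, 15–10.
Concept 3 vs Echo: Concept 3, 13–12.
Concept 3–Aero: Aero 14–11.
Cirrus–Echo: Echo 19–6.
Cirrus vs Aero: Cirrus, 15–10.
Echo–Aero: Echo 17–8.
Each design drops at least one matchup (Concept 3 loses to Aero; Cirrus loses to Concept 3; Echo loses to Concept 3; Aero loses to Cirrus); the cycle Concept 3 beats Cirrus beats Aero beats Concept 3 rules out a Condorcet winner.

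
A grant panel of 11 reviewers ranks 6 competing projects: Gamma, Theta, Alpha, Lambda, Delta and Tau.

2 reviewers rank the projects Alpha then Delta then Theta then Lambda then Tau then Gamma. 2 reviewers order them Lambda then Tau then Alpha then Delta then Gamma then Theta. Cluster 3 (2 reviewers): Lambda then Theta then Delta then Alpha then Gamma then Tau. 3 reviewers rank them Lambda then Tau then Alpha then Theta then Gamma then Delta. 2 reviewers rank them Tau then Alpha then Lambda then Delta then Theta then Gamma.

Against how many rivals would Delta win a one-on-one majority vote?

Delta against each rival (11 reviewers):
Delta vs Gamma: 2+2+2+2 = 8 for Delta, 3 for Gamma — Delta by 8–3.
Delta vs Theta: Delta preferred on 2+2+2 = 6 ballots; Delta wins 6–5.
Delta vs Alpha: Alpha wins 9–2.
Delta vs Lambda: Lambda, 9–2.
Delta vs Tau: Delta preferred on 2+2 = 4 ballots; Tau wins 7–4.
Delta beats Gamma, Theta; loses to Alpha, Lambda, Tau — 2 pairwise wins.

2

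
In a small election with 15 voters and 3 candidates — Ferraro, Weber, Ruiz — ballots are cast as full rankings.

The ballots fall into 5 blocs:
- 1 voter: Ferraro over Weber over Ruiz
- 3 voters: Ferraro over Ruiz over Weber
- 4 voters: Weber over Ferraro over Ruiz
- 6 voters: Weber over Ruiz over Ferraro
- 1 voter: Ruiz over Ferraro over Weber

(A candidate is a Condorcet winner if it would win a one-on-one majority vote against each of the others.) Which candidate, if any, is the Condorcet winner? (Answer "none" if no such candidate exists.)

Head-to-head results (15 voters):
Ferraro vs Weber: 5 to 10, Weber.
Ferraro vs Ruiz: Ferraro is ranked higher on 1+3+4 = 8 ballots, Ruiz on 7. Ferraro wins 8–7.
Weber vs Ruiz: 1+4+6 = 11 for Weber, 4 for Ruiz — Weber by 11–4.
Weber beats each of Ferraro, Ruiz — Weber is the Condorcet winner.

Weber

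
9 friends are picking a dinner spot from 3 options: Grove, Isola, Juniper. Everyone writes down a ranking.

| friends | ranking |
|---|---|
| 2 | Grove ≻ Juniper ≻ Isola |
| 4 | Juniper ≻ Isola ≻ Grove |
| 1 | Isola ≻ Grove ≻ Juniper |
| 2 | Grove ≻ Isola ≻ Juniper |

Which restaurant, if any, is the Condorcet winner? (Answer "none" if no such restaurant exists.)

none

Pairwise majorities:
Grove vs Isola: Isola wins 5–4.
Grove vs Juniper: Grove, 5–4.
Isola vs Juniper: Juniper wins 6–3.
Each restaurant drops at least one matchup (Grove loses to Isola; Isola loses to Juniper; Juniper loses to Grove); the cycle Grove beats Juniper beats Isola beats Grove rules out a Condorcet winner.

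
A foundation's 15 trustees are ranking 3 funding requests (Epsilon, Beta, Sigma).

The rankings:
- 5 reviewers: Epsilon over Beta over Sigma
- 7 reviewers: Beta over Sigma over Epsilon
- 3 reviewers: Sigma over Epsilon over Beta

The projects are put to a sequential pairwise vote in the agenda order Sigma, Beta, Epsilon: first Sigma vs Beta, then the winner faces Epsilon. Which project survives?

Epsilon

Round 1: Sigma vs Beta — 3–12, Beta advances.
Round 2: Beta vs Epsilon — 7–8, Epsilon advances.
Epsilon survives the agenda.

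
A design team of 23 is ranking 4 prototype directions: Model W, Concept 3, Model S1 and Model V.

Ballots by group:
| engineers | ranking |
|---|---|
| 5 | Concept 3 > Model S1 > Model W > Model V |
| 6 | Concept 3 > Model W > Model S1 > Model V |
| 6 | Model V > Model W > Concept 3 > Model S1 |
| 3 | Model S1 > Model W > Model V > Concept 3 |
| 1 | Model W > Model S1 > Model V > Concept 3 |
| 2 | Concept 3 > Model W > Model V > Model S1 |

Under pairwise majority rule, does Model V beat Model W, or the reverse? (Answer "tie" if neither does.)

Model W

Ballots ranking Model V above Model W: 6.
Ballots ranking Model W above Model V: 23 − 6 = 17.
Model W wins the head-to-head 17–6.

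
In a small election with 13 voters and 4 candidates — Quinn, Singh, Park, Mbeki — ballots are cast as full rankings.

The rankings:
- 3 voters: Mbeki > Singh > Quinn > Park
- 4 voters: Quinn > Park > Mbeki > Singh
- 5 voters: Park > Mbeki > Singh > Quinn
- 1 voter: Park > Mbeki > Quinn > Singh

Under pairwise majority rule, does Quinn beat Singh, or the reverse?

Singh

Ballots ranking Quinn above Singh: 4 + 1 = 5.
Ballots ranking Singh above Quinn: 13 − 5 = 8.
Singh wins the head-to-head 8–5.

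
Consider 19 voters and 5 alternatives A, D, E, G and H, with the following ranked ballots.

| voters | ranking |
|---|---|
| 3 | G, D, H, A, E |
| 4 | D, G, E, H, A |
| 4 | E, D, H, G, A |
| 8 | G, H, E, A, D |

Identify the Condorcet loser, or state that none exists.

A

Head-to-head results (19 voters):
A vs D: A is ranked higher on 8 ballots, D on 11. D wins 11–8.
A vs E: 3 to 16, E.
A–G: G 19–0.
A vs H: 0 for A, 19 for H — H by 19–0.
D vs E: E, 12–7.
D vs G: G, 11–8.
D vs H: D is ranked higher on 3+4+4 = 11 ballots, H on 8. D wins 11–8.
E vs G: E preferred on 4 ballots; G wins 15–4.
E vs H: H, 11–8.
G vs H: G wins 15–4.
A is beaten in every head-to-head and is the Condorcet loser.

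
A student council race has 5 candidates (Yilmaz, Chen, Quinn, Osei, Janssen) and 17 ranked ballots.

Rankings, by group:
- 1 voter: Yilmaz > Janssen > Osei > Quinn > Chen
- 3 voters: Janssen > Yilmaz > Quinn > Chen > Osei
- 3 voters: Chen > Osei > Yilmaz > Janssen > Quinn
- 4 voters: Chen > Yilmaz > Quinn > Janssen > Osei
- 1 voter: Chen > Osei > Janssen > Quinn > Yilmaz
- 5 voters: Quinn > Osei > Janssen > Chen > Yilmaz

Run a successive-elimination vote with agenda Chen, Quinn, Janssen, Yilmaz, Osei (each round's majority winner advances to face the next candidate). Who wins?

Osei

Round 1: Chen vs Quinn — 8–9, Quinn advances.
Round 2: Quinn vs Janssen — 9–8, Quinn advances.
Round 3: Quinn vs Yilmaz — 6–11, Yilmaz advances.
Round 4: Yilmaz vs Osei — 8–9, Osei advances.
The agenda winner is Osei.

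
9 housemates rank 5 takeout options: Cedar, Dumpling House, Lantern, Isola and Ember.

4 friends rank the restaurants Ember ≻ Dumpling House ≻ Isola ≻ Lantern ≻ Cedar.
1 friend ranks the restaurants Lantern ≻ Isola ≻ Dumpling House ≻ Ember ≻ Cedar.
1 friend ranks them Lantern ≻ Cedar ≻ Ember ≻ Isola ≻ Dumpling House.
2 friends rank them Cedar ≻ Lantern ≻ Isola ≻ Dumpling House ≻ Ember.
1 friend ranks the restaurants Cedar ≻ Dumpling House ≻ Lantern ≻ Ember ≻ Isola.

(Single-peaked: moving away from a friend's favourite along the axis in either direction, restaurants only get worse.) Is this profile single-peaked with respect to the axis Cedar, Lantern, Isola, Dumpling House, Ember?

Axis positions: Cedar=1, Lantern=2, Isola=3, Dumpling House=4, Ember=5.
Group 1 (peak Ember at position 5): ranking walks positions 5-4-3-2-1, expanding outward from the peak — single-peaked.
Group 2 (peak Lantern at position 2): ranking walks positions 2-3-4-5-1, expanding outward from the peak — single-peaked.
Group 3: ranking walks positions 2-1-5-3-4; Ember is ranked above Isola even though Isola lies between Ember and the peak Lantern on the axis — preferences dip and rise again. Not single-peaked.
Group 4 (peak Cedar at position 1): ranking walks positions 1-2-3-4-5, expanding outward from the peak — single-peaked.
Group 5: ranking walks positions 1-4-2-5-3; Dumpling House is ranked above Lantern even though Lantern lies between Dumpling House and the peak Cedar on the axis — preferences dip and rise again. Not single-peaked.
Group 3 violates single-peakedness, so the profile is not single-peaked on this axis.

no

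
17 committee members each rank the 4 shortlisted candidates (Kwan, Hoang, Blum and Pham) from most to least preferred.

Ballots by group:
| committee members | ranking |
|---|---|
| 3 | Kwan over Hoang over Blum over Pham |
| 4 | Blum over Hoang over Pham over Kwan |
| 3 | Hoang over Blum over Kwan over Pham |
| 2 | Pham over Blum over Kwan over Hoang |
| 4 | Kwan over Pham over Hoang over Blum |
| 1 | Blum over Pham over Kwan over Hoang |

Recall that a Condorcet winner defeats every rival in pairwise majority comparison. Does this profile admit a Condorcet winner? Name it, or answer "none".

none

Check each pair by majority over 17 ballots:
Kwan vs Hoang: Kwan is ranked higher on 3+2+4+1 = 10 ballots, Hoang on 7. Kwan wins 10–7.
Kwan vs Blum: Kwan is ranked higher on 3+4 = 7 ballots, Blum on 10. Blum wins 10–7.
Kwan vs Pham: Kwan is ranked higher on 3+3+4 = 10 ballots, Pham on 7. Kwan wins 10–7.
Hoang vs Blum: Hoang is ranked higher on 3+3+4 = 10 ballots, Blum on 7. Hoang wins 10–7.
Hoang vs Pham: Hoang is ranked higher on 3+4+3 = 10 ballots, Pham on 7. Hoang wins 10–7.
Blum vs Pham: 3+4+3+1 = 11 for Blum, 6 for Pham — Blum by 11–6.
Every candidate loses at least once (Kwan loses to Blum; Hoang loses to Kwan; Blum loses to Hoang; Pham loses to Kwan). The majority relation contains the cycle Kwan > Hoang > Blum > Kwan, so there is no Condorcet winner.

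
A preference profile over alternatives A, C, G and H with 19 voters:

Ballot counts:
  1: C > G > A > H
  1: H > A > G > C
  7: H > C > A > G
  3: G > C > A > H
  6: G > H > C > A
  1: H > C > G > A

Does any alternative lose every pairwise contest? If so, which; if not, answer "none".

Pairwise majorities:
A vs C: 1 to 18, C.
A vs G: G wins 11–8.
A vs H: A is ranked higher on 1+3 = 4 ballots, H on 15. H wins 15–4.
C–G: G 10–9.
C vs H: H wins 15–4.
G–H: G 10–9.
Only A has no wins; A is the Condorcet loser.

A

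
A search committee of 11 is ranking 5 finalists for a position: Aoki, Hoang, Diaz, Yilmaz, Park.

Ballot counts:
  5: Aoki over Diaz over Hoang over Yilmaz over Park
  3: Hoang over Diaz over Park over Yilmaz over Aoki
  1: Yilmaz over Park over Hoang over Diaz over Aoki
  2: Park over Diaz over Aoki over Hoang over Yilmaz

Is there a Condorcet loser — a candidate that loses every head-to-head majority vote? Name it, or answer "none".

Head-to-head results (11 committee members):
Aoki vs Hoang: Aoki, 7–4.
Aoki vs Diaz: Diaz wins 6–5.
Aoki vs Yilmaz: Aoki, 7–4.
Aoki–Park: Park 6–5.
Hoang vs Diaz: 4 to 7, Diaz.
Hoang vs Yilmaz: 5+3+2 = 10 for Hoang, 1 for Yilmaz — Hoang by 10–1.
Hoang vs Park: Hoang, 8–3.
Diaz vs Yilmaz: 10 to 1, Diaz.
Diaz vs Park: Diaz wins 8–3.
Yilmaz vs Park: Yilmaz, 6–5.
No candidate is winless: Aoki beats Hoang; Hoang beats Yilmaz; Diaz beats Aoki; Yilmaz beats Park; Park beats Aoki. There is no Condorcet loser.

none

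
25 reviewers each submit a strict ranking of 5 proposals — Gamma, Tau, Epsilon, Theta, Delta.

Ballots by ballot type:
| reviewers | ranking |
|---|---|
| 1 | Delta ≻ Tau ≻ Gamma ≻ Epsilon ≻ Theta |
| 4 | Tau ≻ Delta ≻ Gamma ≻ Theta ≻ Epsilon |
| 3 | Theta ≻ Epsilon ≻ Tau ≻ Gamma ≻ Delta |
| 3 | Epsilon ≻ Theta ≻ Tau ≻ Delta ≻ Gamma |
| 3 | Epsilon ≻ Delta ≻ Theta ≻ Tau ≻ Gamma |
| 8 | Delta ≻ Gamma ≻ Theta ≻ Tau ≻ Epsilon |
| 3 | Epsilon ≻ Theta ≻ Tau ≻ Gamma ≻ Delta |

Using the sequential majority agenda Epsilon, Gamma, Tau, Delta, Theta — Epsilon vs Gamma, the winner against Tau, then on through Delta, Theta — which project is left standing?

Theta

Round 1: Epsilon vs Gamma — 12–13, Gamma advances.
Round 2: Gamma vs Tau — 8–17, Tau advances.
Round 3: Tau vs Delta — 13–12, Tau advances.
Round 4: Tau vs Theta — 5–20, Theta advances.
Theta survives the agenda.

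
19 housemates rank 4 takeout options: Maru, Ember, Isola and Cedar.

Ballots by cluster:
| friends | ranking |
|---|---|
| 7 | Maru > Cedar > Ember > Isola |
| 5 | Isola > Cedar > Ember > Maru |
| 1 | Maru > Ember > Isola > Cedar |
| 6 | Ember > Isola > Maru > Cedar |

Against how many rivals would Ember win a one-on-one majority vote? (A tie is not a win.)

Ember against each rival (19 friends):
Ember–Maru: Ember 11–8.
Ember vs Isola: Ember, 14–5.
Ember vs Cedar: Cedar wins 12–7.
Ember beats Maru, Isola; loses to Cedar — 2 pairwise wins.

2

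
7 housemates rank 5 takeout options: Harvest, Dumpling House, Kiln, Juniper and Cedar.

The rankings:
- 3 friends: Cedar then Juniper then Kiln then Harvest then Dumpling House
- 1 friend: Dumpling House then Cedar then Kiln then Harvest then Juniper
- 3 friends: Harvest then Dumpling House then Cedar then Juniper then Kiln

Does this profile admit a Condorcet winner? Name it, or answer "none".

Pairwise majorities:
Harvest–Dumpling House: Harvest 6–1.
Harvest vs Kiln: Kiln wins 4–3.
Harvest vs Juniper: Harvest wins 4–3.
Harvest vs Cedar: Cedar, 4–3.
Dumpling House vs Kiln: Dumpling House wins 4–3.
Dumpling House vs Juniper: Dumpling House wins 4–3.
Dumpling House vs Cedar: Dumpling House wins 4–3.
Kiln–Juniper: Juniper 6–1.
Kiln vs Cedar: Cedar, 7–0.
Juniper–Cedar: Cedar 7–0.
No restaurant is unbeaten: Harvest loses to Kiln; Dumpling House loses to Harvest; Kiln loses to Dumpling House; Juniper loses to Harvest; Cedar loses to Dumpling House. In particular Harvest → Dumpling House → Kiln → Harvest is a majority cycle — no Condorcet winner exists.

none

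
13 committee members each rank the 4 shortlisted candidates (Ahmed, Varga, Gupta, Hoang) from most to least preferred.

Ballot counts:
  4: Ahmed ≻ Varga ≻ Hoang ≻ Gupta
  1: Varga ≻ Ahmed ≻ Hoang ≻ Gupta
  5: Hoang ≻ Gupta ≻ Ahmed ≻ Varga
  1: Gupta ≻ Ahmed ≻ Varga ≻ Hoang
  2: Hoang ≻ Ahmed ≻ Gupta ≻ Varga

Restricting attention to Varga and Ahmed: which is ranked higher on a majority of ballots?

Ahmed

Ballots ranking Varga above Ahmed: 1.
Ballots ranking Ahmed above Varga: 13 − 1 = 12.
Ahmed wins the head-to-head 12–1.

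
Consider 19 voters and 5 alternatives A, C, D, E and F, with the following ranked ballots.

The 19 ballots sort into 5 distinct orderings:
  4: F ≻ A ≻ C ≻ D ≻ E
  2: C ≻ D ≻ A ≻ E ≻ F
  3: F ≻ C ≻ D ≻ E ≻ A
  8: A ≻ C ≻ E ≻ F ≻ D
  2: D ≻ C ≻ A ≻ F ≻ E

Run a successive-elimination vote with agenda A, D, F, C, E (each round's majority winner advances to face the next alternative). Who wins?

A

Round 1: A vs D — 12–7, A advances.
Round 2: A vs F — 12–7, A advances.
Round 3: A vs C — 12–7, A advances.
Round 4: A vs E — 16–3, A advances.
A survives the agenda.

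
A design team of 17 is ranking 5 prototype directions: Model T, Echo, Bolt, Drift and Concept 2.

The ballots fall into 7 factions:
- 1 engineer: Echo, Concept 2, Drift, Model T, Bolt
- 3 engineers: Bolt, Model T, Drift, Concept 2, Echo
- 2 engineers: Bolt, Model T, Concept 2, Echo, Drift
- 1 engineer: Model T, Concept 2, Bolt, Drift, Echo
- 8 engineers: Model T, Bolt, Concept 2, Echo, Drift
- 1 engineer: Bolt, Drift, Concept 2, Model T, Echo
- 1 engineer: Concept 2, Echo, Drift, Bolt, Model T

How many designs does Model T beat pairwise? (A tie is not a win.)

4

Model T against each rival (17 engineers):
Model T vs Echo: Model T is ranked higher on 3+2+1+8+1 = 15 ballots, Echo on 2. Model T wins 15–2.
Model T vs Bolt: Model T preferred on 1+1+8 = 10 ballots; Model T wins 10–7.
Model T vs Drift: Model T is ranked higher on 3+2+1+8 = 14 ballots, Drift on 3. Model T wins 14–3.
Model T vs Concept 2: Model T is ranked higher on 3+2+1+8 = 14 ballots, Concept 2 on 3. Model T wins 14–3.
Model T beats Echo, Bolt, Drift, Concept 2 — 4 pairwise wins.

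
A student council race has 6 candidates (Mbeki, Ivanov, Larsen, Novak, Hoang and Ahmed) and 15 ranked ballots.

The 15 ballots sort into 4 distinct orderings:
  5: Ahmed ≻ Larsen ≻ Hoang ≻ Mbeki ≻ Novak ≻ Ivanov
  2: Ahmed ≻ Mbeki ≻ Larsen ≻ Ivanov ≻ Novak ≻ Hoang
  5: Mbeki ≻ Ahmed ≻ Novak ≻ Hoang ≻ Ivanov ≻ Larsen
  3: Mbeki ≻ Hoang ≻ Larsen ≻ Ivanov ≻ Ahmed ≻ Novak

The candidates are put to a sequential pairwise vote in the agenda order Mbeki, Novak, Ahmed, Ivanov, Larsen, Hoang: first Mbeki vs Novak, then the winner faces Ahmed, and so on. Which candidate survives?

Mbeki

Round 1: Mbeki vs Novak — 15–0, Mbeki advances.
Round 2: Mbeki vs Ahmed — 8–7, Mbeki advances.
Round 3: Mbeki vs Ivanov — 15–0, Mbeki advances.
Round 4: Mbeki vs Larsen — 10–5, Mbeki advances.
Round 5: Mbeki vs Hoang — 10–5, Mbeki advances.
The agenda winner is Mbeki.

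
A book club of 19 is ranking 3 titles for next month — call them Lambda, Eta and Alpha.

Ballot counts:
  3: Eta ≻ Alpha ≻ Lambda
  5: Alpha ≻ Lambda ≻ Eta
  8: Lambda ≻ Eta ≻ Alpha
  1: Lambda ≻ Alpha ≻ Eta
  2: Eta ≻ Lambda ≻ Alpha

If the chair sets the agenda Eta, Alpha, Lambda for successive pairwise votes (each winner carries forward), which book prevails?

Round 1: Eta vs Alpha — 13–6, Eta advances.
Round 2: Eta vs Lambda — 5–14, Lambda advances.
Lambda survives the agenda.

Lambda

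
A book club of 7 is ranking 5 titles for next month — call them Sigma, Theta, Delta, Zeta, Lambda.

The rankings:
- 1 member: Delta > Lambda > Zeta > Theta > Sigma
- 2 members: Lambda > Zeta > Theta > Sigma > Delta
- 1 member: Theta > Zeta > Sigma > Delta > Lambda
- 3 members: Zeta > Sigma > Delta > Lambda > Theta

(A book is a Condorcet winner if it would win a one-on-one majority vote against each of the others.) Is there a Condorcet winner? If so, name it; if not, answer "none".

Head-to-head results (7 members):
Sigma vs Theta: Sigma preferred on 3 ballots; Theta wins 4–3.
Sigma vs Delta: Sigma preferred on 2+1+3 = 6 ballots; Sigma wins 6–1.
Sigma vs Zeta: 0 for Sigma, 7 for Zeta — Zeta by 7–0.
Sigma vs Lambda: Sigma is ranked higher on 1+3 = 4 ballots, Lambda on 3. Sigma wins 4–3.
Theta vs Delta: Theta preferred on 2+1 = 3 ballots; Delta wins 4–3.
Theta vs Zeta: Theta is ranked higher on 1 ballot, Zeta on 6. Zeta wins 6–1.
Theta vs Lambda: 1 to 6, Lambda.
Delta vs Zeta: 1 to 6, Zeta.
Delta vs Lambda: 5 to 2, Delta.
Zeta vs Lambda: Zeta preferred on 1+3 = 4 ballots; Zeta wins 4–3.
Only Zeta has no losses; Zeta is the Condorcet winner.

Zeta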